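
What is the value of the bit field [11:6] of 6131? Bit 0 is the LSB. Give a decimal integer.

31

v = 01011111110011
Shift right by 6: 01011111
Mask low 6 bits: 011111 = 31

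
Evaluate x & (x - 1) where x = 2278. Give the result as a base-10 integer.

2276

x = 100011100110 = 2278
x - 1 = 100011100101
AND   = 100011100100 = 2276
(x & (x - 1) clears the lowest set bit of x.)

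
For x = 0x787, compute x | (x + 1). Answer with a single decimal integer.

x = 11110000111 = 1927
x + 1 = 11110001000
OR    = 11110001111 = 1935
(x | (x + 1) sets the lowest cleared bit.)

1935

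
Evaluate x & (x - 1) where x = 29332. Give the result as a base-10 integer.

29328

x = 111001010010100 = 29332
x - 1 = 111001010010011
AND   = 111001010010000 = 29328
(x & (x - 1) clears the lowest set bit of x.)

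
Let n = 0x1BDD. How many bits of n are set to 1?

0x1BDD = 1101111011101
Count the 1s: 1 + 1 + 1 + 1 + 1 + 1 + 1 + 1 + 1 + 1 = 10

10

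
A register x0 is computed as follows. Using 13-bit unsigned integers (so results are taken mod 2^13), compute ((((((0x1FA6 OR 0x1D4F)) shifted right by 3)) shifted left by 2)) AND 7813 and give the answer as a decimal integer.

0x1FA6 = 1111110100110
0x1D4F = 1110101001111
→ OR → 1111111101111 = 8175
→ shifted right by 3 → 0001111111101 = 1021
→ shifted left by 2 (mod 2^13) → 0111111110100 = 4084
7813 = 1111010000101
→ AND → 0111010000100 = 3716

3716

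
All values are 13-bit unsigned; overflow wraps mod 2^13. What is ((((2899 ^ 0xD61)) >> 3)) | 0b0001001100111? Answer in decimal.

2899 = 0101101010011
0xD61 = 0110101100001
→ ^ → 0011000110010 = 1586
→ >> 3 → 0000011000110 = 198
0b0001001100111 = 0001001100111
→ | → 0001011100111 = 743

743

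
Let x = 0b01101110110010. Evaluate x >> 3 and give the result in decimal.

886

x = 1101110110010
shift right by 3 → 0001101110110 = 886
(equivalently, floor(7090 / 8))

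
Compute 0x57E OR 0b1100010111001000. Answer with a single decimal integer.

0x57E = 0000010101111110
b = 1100010111001000
 OR → 1100010111111110 = 50686

50686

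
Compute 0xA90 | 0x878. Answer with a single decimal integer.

0xA90 = 101010010000
0x878 = 100001111000
 OR → 101011111000 = 2808

2808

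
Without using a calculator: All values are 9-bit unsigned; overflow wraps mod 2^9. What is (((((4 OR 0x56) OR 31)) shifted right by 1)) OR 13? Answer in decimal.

4 = 000000100
0x56 = 001010110
→ OR → 001010110 = 86
31 = 000011111
→ OR → 001011111 = 95
→ shifted right by 1 → 000101111 = 47
13 = 000001101
→ OR → 000101111 = 47

47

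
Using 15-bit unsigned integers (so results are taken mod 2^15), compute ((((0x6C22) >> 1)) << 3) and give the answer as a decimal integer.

0x6C22 = 110110000100010
→ >> 1 → 011011000010001 = 13841
→ << 3 (mod 2^15) → 011000010001000 = 12424

12424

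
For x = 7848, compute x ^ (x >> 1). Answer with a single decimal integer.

4604

x = 1111010101000 = 7848
x>>1 = 0111101010100
XOR  = 1000111111100 = 4604
(x ^ (x >> 1) gives the standard binary-reflected Gray code of x.)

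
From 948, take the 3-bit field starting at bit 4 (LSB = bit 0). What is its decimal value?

v = 1110110100
Shift right by 4: 111011
Mask low 3 bits: 011 = 3

3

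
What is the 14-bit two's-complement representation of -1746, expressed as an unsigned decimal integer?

1746 in 14 bits: 00011011010010
Invert: 11100100101101
Add 1:  11100100101110 = 14638
(Check: 2^14 - 1746 = 16384 - 1746 = 14638.)

14638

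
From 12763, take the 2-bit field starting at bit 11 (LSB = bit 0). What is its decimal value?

2

v = 11000111011011
Shift right by 11: 110
Mask low 2 bits: 10 = 2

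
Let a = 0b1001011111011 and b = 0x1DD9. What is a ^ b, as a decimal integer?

3874

a = 1001011111011
0x1DD9 = 1110111011001
XOR → 0111100100010 = 3874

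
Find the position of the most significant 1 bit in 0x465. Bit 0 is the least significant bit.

10

0x465 = 10001100101
The topmost 1 is at position 10 (since 2^10 = 1024 ≤ 1125 < 2048).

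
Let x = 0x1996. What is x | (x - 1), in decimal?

x = 1100110010110 = 6550
x - 1 = 1100110010101
OR    = 1100110010111 = 6551
(x | (x - 1) sets all bits below the lowest set bit.)

6551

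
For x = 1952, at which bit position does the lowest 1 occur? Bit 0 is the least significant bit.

1952 = 11110100000
Trailing zeros: 5, so the lowest set bit is bit 5 (value 32).

5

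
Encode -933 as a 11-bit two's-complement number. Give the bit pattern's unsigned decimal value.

1115

933 in 11 bits: 01110100101
Invert: 10001011010
Add 1:  10001011011 = 1115
(Check: 2^11 - 933 = 2048 - 933 = 1115.)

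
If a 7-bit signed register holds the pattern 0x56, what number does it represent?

-42

pattern = 1010110 (MSB is 1 ⇒ negative)
Invert: 0101001, add 1 → 0101010 = 42, so the value is -42.
(Equivalently: 86 - 2^7 = 86 - 128 = -42.)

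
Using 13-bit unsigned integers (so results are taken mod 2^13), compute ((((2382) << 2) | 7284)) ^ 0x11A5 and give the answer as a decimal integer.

3289

2382 = 0100101001110
→ << 2 (mod 2^13) → 0010100111000 = 1336
7284 = 1110001110100
→ | → 1110101111100 = 7548
0x11A5 = 1000110100101
→ ^ → 0110011011001 = 3289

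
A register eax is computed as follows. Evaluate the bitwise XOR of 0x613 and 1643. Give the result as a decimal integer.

120

0x613 = 11000010011
1643 = 11001101011
XOR → 00001111000 = 120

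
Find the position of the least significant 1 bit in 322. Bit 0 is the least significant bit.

1

322 = 101000010
Trailing zeros: 1, so the lowest set bit is bit 1 (value 2).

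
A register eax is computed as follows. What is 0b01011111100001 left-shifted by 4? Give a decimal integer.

97808

x = 00001011111100001
shift left by 4 → 10111111000010000 = 97808
(equivalently, 6113 × 2^4 = 6113 × 16)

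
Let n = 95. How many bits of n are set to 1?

6

95 = 1011111
Count the 1s: 1 + 1 + 1 + 1 + 1 + 1 = 6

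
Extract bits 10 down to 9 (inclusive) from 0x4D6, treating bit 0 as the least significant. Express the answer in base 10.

2

v = 0010011010110
Shift right by 9: 0010
Mask low 2 bits: 10 = 2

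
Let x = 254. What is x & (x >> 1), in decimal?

126

x = 11111110 = 254
x>>1 = 01111111
AND  = 01111110 = 126
(x & (x >> 1) has a 1 wherever x has two consecutive 1 bits.)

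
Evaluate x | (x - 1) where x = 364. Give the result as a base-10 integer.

x = 101101100 = 364
x - 1 = 101101011
OR    = 101101111 = 367
(x | (x - 1) sets all bits below the lowest set bit.)

367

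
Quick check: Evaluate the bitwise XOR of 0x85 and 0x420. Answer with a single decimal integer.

0x85 = 00010000101
0x420 = 10000100000
XOR → 10010100101 = 1189

1189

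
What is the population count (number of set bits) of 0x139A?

0x139A = 1001110011010
Count the 1s: 1 + 1 + 1 + 1 + 1 + 1 + 1 = 7

7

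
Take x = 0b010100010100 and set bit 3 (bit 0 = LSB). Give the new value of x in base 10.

1308

x = 010100010100
bit 3 is currently 0; set it via x | (1 << 3) = x | 8
→ 010100011100 = 1308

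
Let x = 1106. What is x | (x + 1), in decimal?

x = 10001010010 = 1106
x + 1 = 10001010011
OR    = 10001010011 = 1107
(x | (x + 1) sets the lowest cleared bit.)

1107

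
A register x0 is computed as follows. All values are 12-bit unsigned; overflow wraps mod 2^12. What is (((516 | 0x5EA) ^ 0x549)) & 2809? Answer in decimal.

673

516 = 001000000100
0x5EA = 010111101010
→ | → 011111101110 = 2030
0x549 = 010101001001
→ ^ → 001010100111 = 679
2809 = 101011111001
→ & → 001010100001 = 673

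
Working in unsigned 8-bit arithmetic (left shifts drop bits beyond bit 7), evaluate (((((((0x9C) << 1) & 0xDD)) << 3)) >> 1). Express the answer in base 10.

96

0x9C = 10011100
→ << 1 (mod 2^8) → 00111000 = 56
0xDD = 11011101
→ & → 00011000 = 24
→ << 3 (mod 2^8) → 11000000 = 192
→ >> 1 → 01100000 = 96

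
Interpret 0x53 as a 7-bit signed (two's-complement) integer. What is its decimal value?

-45

pattern = 1010011 (MSB is 1 ⇒ negative)
Invert: 0101100, add 1 → 0101101 = 45, so the value is -45.
(Equivalently: 83 - 2^7 = 83 - 128 = -45.)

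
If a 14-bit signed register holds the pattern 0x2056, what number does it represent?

pattern = 10000001010110 (MSB is 1 ⇒ negative)
Invert: 01111110101001, add 1 → 01111110101010 = 8106, so the value is -8106.
(Equivalently: 8278 - 2^14 = 8278 - 16384 = -8106.)

-8106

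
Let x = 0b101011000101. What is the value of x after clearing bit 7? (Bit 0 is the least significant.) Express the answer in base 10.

x = 101011000101
bit 7 is currently 1; clear it via x & ~(1 << 7) = x & ~128
→ 101001000101 = 2629

2629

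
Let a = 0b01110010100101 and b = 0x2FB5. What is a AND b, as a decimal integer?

a = 01110010100101
0x2FB5 = 10111110110101
AND → 00110010100101 = 3237

3237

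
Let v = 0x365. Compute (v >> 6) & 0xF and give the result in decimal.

13

v = 01101100101
Shift right by 6: 01101
Mask low 4 bits: 1101 = 13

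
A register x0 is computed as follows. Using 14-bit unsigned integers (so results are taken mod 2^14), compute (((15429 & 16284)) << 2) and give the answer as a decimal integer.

12304

15429 = 11110001000101
16284 = 11111110011100
→ & → 11110000000100 = 15364
→ << 2 (mod 2^14) → 11000000010000 = 12304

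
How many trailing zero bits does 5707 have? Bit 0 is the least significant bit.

0

5707 = 1011001001011
Trailing zeros: 0, so the lowest set bit is bit 0 (value 1).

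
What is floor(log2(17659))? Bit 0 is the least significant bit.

17659 = 100010011111011
The topmost 1 is at position 14 (since 2^14 = 16384 ≤ 17659 < 32768).

14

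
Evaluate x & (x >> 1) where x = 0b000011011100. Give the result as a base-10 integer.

76

x = 11011100 = 220
x>>1 = 01101110
AND  = 01001100 = 76
(x & (x >> 1) has a 1 wherever x has two consecutive 1 bits.)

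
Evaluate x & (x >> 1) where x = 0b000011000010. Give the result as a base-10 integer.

64

x = 11000010 = 194
x>>1 = 01100001
AND  = 01000000 = 64
(x & (x >> 1) has a 1 wherever x has two consecutive 1 bits.)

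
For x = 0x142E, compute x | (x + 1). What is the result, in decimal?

5167

x = 1010000101110 = 5166
x + 1 = 1010000101111
OR    = 1010000101111 = 5167
(x | (x + 1) sets the lowest cleared bit.)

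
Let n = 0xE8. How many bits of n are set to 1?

4

0xE8 = 11101000
Count the 1s: 1 + 1 + 1 + 1 = 4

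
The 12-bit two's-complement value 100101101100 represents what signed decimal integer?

-1684

pattern = 100101101100 (MSB is 1 ⇒ negative)
Invert: 011010010011, add 1 → 011010010100 = 1684, so the value is -1684.
(Equivalently: 2412 - 2^12 = 2412 - 4096 = -1684.)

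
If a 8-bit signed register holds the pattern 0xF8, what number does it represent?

-8

pattern = 11111000 (MSB is 1 ⇒ negative)
Invert: 00000111, add 1 → 00001000 = 8, so the value is -8.
(Equivalently: 248 - 2^8 = 248 - 256 = -8.)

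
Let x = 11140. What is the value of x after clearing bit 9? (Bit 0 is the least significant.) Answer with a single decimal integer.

10628

x = 10101110000100
bit 9 is currently 1; clear it via x & ~(1 << 9) = x & ~512
→ 10100110000100 = 10628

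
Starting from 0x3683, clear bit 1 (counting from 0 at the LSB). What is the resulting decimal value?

13953

x = 011011010000011
bit 1 is currently 1; clear it via x & ~(1 << 1) = x & ~2
→ 011011010000001 = 13953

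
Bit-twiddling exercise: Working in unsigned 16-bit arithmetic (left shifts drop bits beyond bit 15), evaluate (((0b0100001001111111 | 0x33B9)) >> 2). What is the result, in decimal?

7423

0b0100001001111111 = 0100001001111111
0x33B9 = 0011001110111001
→ | → 0111001111111111 = 29695
→ >> 2 → 0001110011111111 = 7423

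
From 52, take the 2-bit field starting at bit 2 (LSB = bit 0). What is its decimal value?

1

v = 00110100
Shift right by 2: 001101
Mask low 2 bits: 01 = 1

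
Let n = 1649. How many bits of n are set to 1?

6

1649 = 11001110001
Count the 1s: 1 + 1 + 1 + 1 + 1 + 1 = 6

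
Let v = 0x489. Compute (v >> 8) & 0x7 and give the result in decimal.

v = 10010001001
Shift right by 8: 100
Mask low 3 bits: 100 = 4

4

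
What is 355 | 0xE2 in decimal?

355 = 101100011
0xE2 = 011100010
 OR → 111100011 = 483

483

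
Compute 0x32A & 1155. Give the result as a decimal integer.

2

0x32A = 01100101010
1155 = 10010000011
AND → 00000000010 = 2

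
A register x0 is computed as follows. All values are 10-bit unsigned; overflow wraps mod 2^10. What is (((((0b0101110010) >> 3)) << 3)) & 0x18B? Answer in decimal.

0b0101110010 = 0101110010
→ >> 3 → 0000101110 = 46
→ << 3 (mod 2^10) → 0101110000 = 368
0x18B = 0110001011
→ & → 0100000000 = 256

256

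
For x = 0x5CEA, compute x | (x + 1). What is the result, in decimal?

x = 101110011101010 = 23786
x + 1 = 101110011101011
OR    = 101110011101011 = 23787
(x | (x + 1) sets the lowest cleared bit.)

23787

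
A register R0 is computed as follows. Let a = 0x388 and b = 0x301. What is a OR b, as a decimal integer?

0x388 = 1110001000
0x301 = 1100000001
 OR → 1110001001 = 905

905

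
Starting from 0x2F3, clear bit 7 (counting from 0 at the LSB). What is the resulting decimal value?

627

x = 1011110011
bit 7 is currently 1; clear it via x & ~(1 << 7) = x & ~128
→ 1001110011 = 627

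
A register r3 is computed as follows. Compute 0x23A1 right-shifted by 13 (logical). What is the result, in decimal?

1

0x23A1 = 10001110100001
shift right by 13 → 00000000000001 = 1
(equivalently, floor(9121 / 8192))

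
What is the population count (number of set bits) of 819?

819 = 1100110011
Count the 1s: 1 + 1 + 1 + 1 + 1 + 1 = 6

6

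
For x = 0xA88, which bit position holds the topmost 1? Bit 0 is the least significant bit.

0xA88 = 101010001000
The topmost 1 is at position 11 (since 2^11 = 2048 ≤ 2696 < 4096).

11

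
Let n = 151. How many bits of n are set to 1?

5

151 = 10010111
Count the 1s: 1 + 1 + 1 + 1 + 1 = 5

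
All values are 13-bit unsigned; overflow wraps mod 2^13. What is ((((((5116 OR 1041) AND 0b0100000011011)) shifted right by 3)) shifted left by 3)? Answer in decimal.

24

5116 = 1001111111100
1041 = 0010000010001
→ OR → 1011111111101 = 6141
0b0100000011011 = 0100000011011
→ AND → 0000000011001 = 25
→ shifted right by 3 → 0000000000011 = 3
→ shifted left by 3 (mod 2^13) → 0000000011000 = 24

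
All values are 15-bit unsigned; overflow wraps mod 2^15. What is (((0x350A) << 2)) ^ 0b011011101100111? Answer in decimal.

25423

0x350A = 011010100001010
→ << 2 (mod 2^15) → 101010000101000 = 21544
0b011011101100111 = 011011101100111
→ ^ → 110001101001111 = 25423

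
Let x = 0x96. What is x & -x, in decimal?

x = 10010110 = 150
-x (two's complement) = …01101010
AND   = 00000010 = 2
(x & -x isolates the lowest set bit of x.)

2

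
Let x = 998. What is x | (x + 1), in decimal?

999

x = 1111100110 = 998
x + 1 = 1111100111
OR    = 1111100111 = 999
(x | (x + 1) sets the lowest cleared bit.)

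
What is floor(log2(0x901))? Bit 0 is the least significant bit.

0x901 = 100100000001
The topmost 1 is at position 11 (since 2^11 = 2048 ≤ 2305 < 4096).

11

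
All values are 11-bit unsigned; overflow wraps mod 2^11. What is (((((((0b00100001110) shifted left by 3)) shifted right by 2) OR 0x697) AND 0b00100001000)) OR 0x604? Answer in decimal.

0b00100001110 = 00100001110
→ shifted left by 3 (mod 2^11) → 00001110000 = 112
→ shifted right by 2 → 00000011100 = 28
0x697 = 11010010111
→ OR → 11010011111 = 1695
0b00100001000 = 00100001000
→ AND → 00000001000 = 8
0x604 = 11000000100
→ OR → 11000001100 = 1548

1548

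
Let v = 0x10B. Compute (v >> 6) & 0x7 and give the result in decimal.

v = 00100001011
Shift right by 6: 00100
Mask low 3 bits: 100 = 4

4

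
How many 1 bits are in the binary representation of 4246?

4246 = 1000010010110
Count the 1s: 1 + 1 + 1 + 1 + 1 = 5

5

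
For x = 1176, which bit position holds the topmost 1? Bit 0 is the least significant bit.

1176 = 10010011000
The topmost 1 is at position 10 (since 2^10 = 1024 ≤ 1176 < 2048).

10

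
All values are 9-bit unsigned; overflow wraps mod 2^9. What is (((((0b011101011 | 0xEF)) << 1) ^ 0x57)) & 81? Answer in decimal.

1

0b011101011 = 011101011
0xEF = 011101111
→ | → 011101111 = 239
→ << 1 (mod 2^9) → 111011110 = 478
0x57 = 001010111
→ ^ → 110001001 = 393
81 = 001010001
→ & → 000000001 = 1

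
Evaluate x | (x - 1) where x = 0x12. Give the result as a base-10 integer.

19

x = 10010 = 18
x - 1 = 10001
OR    = 10011 = 19
(x | (x - 1) sets all bits below the lowest set bit.)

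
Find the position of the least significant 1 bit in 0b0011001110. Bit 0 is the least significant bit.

1

0b0011001110 = 11001110
Trailing zeros: 1, so the lowest set bit is bit 1 (value 2).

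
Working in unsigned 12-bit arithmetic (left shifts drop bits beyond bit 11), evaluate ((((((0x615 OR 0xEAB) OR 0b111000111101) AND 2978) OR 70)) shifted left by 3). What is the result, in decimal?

0x615 = 011000010101
0xEAB = 111010101011
→ OR → 111010111111 = 3775
0b111000111101 = 111000111101
→ OR → 111010111111 = 3775
2978 = 101110100010
→ AND → 101010100010 = 2722
70 = 000001000110
→ OR → 101011100110 = 2790
→ shifted left by 3 (mod 2^12) → 011100110000 = 1840

1840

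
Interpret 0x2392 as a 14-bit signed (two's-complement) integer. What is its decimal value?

pattern = 10001110010010 (MSB is 1 ⇒ negative)
Invert: 01110001101101, add 1 → 01110001101110 = 7278, so the value is -7278.
(Equivalently: 9106 - 2^14 = 9106 - 16384 = -7278.)

-7278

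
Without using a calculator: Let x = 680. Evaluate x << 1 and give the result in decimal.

1360

680 = 01010101000
shift left by 1 → 10101010000 = 1360
(equivalently, 680 × 2^1 = 680 × 2)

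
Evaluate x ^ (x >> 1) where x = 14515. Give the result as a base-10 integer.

x = 11100010110011 = 14515
x>>1 = 01110001011001
XOR  = 10010011101010 = 9450
(x ^ (x >> 1) gives the standard binary-reflected Gray code of x.)

9450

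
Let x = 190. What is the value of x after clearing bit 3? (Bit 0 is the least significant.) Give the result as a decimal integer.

182

x = 0010111110
bit 3 is currently 1; clear it via x & ~(1 << 3) = x & ~8
→ 0010110110 = 182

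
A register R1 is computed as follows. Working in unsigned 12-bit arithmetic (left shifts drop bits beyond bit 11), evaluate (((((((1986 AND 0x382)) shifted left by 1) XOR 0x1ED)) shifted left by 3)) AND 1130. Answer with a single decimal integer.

1986 = 011111000010
0x382 = 001110000010
→ AND → 001110000010 = 898
→ shifted left by 1 (mod 2^12) → 011100000100 = 1796
0x1ED = 000111101101
→ XOR → 011011101001 = 1769
→ shifted left by 3 (mod 2^12) → 011101001000 = 1864
1130 = 010001101010
→ AND → 010001001000 = 1096

1096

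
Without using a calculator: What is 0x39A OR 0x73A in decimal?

0x39A = 01110011010
0x73A = 11100111010
 OR → 11110111010 = 1978

1978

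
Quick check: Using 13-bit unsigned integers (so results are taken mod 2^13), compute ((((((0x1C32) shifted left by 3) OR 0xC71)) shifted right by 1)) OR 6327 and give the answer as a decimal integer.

0x1C32 = 1110000110010
→ shifted left by 3 (mod 2^13) → 0000110010000 = 400
0xC71 = 0110001110001
→ OR → 0110111110001 = 3569
→ shifted right by 1 → 0011011111000 = 1784
6327 = 1100010110111
→ OR → 1111011111111 = 7935

7935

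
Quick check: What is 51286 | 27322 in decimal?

51286 = 1100100001010110
27322 = 0110101010111010
 OR → 1110101011111110 = 60158

60158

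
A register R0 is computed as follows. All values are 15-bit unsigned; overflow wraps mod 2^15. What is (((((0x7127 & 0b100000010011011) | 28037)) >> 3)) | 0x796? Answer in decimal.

4022

0x7127 = 111000100100111
0b100000010011011 = 100000010011011
→ & → 100000000000011 = 16387
28037 = 110110110000101
→ | → 110110110000111 = 28039
→ >> 3 → 000110110110000 = 3504
0x796 = 000011110010110
→ | → 000111110110110 = 4022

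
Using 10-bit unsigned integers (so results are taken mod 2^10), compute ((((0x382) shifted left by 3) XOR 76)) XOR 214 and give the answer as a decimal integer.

0x382 = 1110000010
→ shifted left by 3 (mod 2^10) → 0000010000 = 16
76 = 0001001100
→ XOR → 0001011100 = 92
214 = 0011010110
→ XOR → 0010001010 = 138

138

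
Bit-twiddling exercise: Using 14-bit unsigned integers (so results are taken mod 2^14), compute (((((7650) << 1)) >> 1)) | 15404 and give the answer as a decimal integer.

7650 = 01110111100010
→ << 1 (mod 2^14) → 11101111000100 = 15300
→ >> 1 → 01110111100010 = 7650
15404 = 11110000101100
→ | → 11110111101110 = 15854

15854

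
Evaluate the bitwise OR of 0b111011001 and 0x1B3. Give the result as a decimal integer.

507

a = 111011001
0x1B3 = 110110011
 OR → 111111011 = 507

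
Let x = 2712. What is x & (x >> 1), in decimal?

x = 101010011000 = 2712
x>>1 = 010101001100
AND  = 000000001000 = 8
(x & (x >> 1) has a 1 wherever x has two consecutive 1 bits.)

8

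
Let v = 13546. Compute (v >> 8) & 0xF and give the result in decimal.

4

v = 11010011101010
Shift right by 8: 110100
Mask low 4 bits: 0100 = 4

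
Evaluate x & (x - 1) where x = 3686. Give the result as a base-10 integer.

3684

x = 111001100110 = 3686
x - 1 = 111001100101
AND   = 111001100100 = 3684
(x & (x - 1) clears the lowest set bit of x.)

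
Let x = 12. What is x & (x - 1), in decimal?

8

x = 1100 = 12
x - 1 = 1011
AND   = 1000 = 8
(x & (x - 1) clears the lowest set bit of x.)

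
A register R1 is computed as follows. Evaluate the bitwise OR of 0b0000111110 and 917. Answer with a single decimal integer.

a = 0000111110
917 = 1110010101
 OR → 1110111111 = 959

959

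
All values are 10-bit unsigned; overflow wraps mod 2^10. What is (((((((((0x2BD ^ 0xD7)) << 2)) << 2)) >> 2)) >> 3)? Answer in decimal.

0x2BD = 1010111101
0xD7 = 0011010111
→ ^ → 1001101010 = 618
→ << 2 (mod 2^10) → 0110101000 = 424
→ << 2 (mod 2^10) → 1010100000 = 672
→ >> 2 → 0010101000 = 168
→ >> 3 → 0000010101 = 21

21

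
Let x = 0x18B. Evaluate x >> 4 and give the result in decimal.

0x18B = 110001011
shift right by 4 → 000011000 = 24
(equivalently, floor(395 / 16))

24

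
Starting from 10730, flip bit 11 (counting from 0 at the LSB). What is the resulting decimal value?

8682

x = 10100111101010
bit 11 is currently 1; toggle it via x ^ (1 << 11) = x ^ 2048
→ 10000111101010 = 8682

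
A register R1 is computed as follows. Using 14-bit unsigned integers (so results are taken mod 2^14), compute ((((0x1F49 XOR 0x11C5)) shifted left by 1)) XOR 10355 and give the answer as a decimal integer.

13675

0x1F49 = 01111101001001
0x11C5 = 01000111000101
→ XOR → 00111010001100 = 3724
→ shifted left by 1 (mod 2^14) → 01110100011000 = 7448
10355 = 10100001110011
→ XOR → 11010101101011 = 13675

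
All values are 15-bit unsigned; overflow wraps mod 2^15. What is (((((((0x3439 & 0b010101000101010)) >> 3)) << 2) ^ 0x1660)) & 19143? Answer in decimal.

580

0x3439 = 011010000111001
0b010101000101010 = 010101000101010
→ & → 010000000101000 = 8232
→ >> 3 → 000010000000101 = 1029
→ << 2 (mod 2^15) → 001000000010100 = 4116
0x1660 = 001011001100000
→ ^ → 000011001110100 = 1652
19143 = 100101011000111
→ & → 000001001000100 = 580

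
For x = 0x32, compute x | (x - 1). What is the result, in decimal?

51

x = 110010 = 50
x - 1 = 110001
OR    = 110011 = 51
(x | (x - 1) sets all bits below the lowest set bit.)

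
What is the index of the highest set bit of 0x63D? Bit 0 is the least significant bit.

0x63D = 11000111101
The topmost 1 is at position 10 (since 2^10 = 1024 ≤ 1597 < 2048).

10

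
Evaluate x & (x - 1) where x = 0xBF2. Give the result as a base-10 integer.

3056

x = 101111110010 = 3058
x - 1 = 101111110001
AND   = 101111110000 = 3056
(x & (x - 1) clears the lowest set bit of x.)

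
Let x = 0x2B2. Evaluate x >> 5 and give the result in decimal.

0x2B2 = 1010110010
shift right by 5 → 0000010101 = 21
(equivalently, floor(690 / 32))

21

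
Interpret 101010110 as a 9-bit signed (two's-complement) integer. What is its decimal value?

-170

pattern = 101010110 (MSB is 1 ⇒ negative)
Invert: 010101001, add 1 → 010101010 = 170, so the value is -170.
(Equivalently: 342 - 2^9 = 342 - 512 = -170.)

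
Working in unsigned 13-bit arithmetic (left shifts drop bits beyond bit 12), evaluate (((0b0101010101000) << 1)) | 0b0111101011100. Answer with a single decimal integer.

0b0101010101000 = 0101010101000
→ << 1 (mod 2^13) → 1010101010000 = 5456
0b0111101011100 = 0111101011100
→ | → 1111101011100 = 8028

8028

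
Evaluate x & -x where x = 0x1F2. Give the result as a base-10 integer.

2

x = 111110010 = 498
-x (two's complement) = …000001110
AND   = 000000010 = 2
(x & -x isolates the lowest set bit of x.)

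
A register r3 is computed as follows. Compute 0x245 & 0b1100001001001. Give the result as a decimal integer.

0x245 = 0001001000101
b = 1100001001001
AND → 0000001000001 = 65

65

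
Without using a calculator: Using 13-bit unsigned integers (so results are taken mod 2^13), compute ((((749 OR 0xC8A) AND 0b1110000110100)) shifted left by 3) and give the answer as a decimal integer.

288

749 = 0001011101101
0xC8A = 0110010001010
→ OR → 0111011101111 = 3823
0b1110000110100 = 1110000110100
→ AND → 0110000100100 = 3108
→ shifted left by 3 (mod 2^13) → 0000100100000 = 288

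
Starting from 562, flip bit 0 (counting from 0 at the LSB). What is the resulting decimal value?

563

x = 1000110010
bit 0 is currently 0; toggle it via x ^ (1 << 0) = x ^ 1
→ 1000110011 = 563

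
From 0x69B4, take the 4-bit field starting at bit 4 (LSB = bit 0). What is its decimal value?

11

v = 110100110110100
Shift right by 4: 11010011011
Mask low 4 bits: 1011 = 11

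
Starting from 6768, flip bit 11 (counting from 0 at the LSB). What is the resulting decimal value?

x = 1101001110000
bit 11 is currently 1; toggle it via x ^ (1 << 11) = x ^ 2048
→ 1001001110000 = 4720

4720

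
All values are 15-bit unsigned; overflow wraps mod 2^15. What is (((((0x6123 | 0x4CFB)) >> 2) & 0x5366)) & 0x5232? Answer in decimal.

4642

0x6123 = 110000100100011
0x4CFB = 100110011111011
→ | → 110110111111011 = 28155
→ >> 2 → 001101101111110 = 7038
0x5366 = 101001101100110
→ & → 001001101100110 = 4966
0x5232 = 101001000110010
→ & → 001001000100010 = 4642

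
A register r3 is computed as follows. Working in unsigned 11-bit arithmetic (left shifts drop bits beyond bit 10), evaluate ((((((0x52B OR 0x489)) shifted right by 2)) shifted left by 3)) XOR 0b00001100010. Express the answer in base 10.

818

0x52B = 10100101011
0x489 = 10010001001
→ OR → 10110101011 = 1451
→ shifted right by 2 → 00101101010 = 362
→ shifted left by 3 (mod 2^11) → 01101010000 = 848
0b00001100010 = 00001100010
→ XOR → 01100110010 = 818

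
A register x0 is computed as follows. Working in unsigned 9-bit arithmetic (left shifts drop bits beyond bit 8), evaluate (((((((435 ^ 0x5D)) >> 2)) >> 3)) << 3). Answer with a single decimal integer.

120

435 = 110110011
0x5D = 001011101
→ ^ → 111101110 = 494
→ >> 2 → 001111011 = 123
→ >> 3 → 000001111 = 15
→ << 3 (mod 2^9) → 001111000 = 120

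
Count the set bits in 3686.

7

3686 = 111001100110
Count the 1s: 1 + 1 + 1 + 1 + 1 + 1 + 1 = 7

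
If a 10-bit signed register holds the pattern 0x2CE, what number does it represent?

pattern = 1011001110 (MSB is 1 ⇒ negative)
Invert: 0100110001, add 1 → 0100110010 = 306, so the value is -306.
(Equivalently: 718 - 2^10 = 718 - 1024 = -306.)

-306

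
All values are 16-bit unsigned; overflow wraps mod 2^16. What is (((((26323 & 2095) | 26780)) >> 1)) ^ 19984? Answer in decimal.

31327

26323 = 0110011011010011
2095 = 0000100000101111
→ & → 0000000000000011 = 3
26780 = 0110100010011100
→ | → 0110100010011111 = 26783
→ >> 1 → 0011010001001111 = 13391
19984 = 0100111000010000
→ ^ → 0111101001011111 = 31327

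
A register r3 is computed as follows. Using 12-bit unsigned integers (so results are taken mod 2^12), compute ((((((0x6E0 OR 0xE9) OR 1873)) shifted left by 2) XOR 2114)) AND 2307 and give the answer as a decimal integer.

0x6E0 = 011011100000
0xE9 = 000011101001
→ OR → 011011101001 = 1769
1873 = 011101010001
→ OR → 011111111001 = 2041
→ shifted left by 2 (mod 2^12) → 111111100100 = 4068
2114 = 100001000010
→ XOR → 011110100110 = 1958
2307 = 100100000011
→ AND → 000100000010 = 258

258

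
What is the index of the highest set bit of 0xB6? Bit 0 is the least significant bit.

0xB6 = 10110110
The topmost 1 is at position 7 (since 2^7 = 128 ≤ 182 < 256).

7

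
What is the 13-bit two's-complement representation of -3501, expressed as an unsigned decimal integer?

4691

3501 in 13 bits: 0110110101101
Invert: 1001001010010
Add 1:  1001001010011 = 4691
(Check: 2^13 - 3501 = 8192 - 3501 = 4691.)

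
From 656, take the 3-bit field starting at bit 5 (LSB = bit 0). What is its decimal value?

v = 1010010000
Shift right by 5: 10100
Mask low 3 bits: 100 = 4

4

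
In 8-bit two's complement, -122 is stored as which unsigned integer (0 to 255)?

122 in 8 bits: 01111010
Invert: 10000101
Add 1:  10000110 = 134
(Check: 2^8 - 122 = 256 - 122 = 134.)

134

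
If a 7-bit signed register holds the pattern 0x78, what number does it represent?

-8

pattern = 1111000 (MSB is 1 ⇒ negative)
Invert: 0000111, add 1 → 0001000 = 8, so the value is -8.
(Equivalently: 120 - 2^7 = 120 - 128 = -8.)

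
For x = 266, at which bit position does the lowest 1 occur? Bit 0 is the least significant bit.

1

266 = 100001010
Trailing zeros: 1, so the lowest set bit is bit 1 (value 2).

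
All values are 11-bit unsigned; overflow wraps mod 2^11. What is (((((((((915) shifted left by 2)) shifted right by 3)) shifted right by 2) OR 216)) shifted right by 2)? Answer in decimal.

62

915 = 01110010011
→ shifted left by 2 (mod 2^11) → 11001001100 = 1612
→ shifted right by 3 → 00011001001 = 201
→ shifted right by 2 → 00000110010 = 50
216 = 00011011000
→ OR → 00011111010 = 250
→ shifted right by 2 → 00000111110 = 62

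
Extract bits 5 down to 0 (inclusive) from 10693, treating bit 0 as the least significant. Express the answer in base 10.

v = 10100111000101
Shift right by 0: 10100111000101
Mask low 6 bits: 000101 = 5

5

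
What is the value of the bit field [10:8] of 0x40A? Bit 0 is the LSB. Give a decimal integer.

4

v = 10000001010
Shift right by 8: 100
Mask low 3 bits: 100 = 4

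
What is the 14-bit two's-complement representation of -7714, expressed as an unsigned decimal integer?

8670

7714 in 14 bits: 01111000100010
Invert: 10000111011101
Add 1:  10000111011110 = 8670
(Check: 2^14 - 7714 = 16384 - 7714 = 8670.)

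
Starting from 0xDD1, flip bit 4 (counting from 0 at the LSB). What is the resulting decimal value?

3521

x = 0110111010001
bit 4 is currently 1; toggle it via x ^ (1 << 4) = x ^ 16
→ 0110111000001 = 3521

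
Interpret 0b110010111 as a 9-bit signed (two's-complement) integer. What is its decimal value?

-105

pattern = 110010111 (MSB is 1 ⇒ negative)
Invert: 001101000, add 1 → 001101001 = 105, so the value is -105.
(Equivalently: 407 - 2^9 = 407 - 512 = -105.)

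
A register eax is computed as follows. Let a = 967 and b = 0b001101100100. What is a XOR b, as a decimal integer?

967 = 1111000111
b = 1101100100
XOR → 0010100011 = 163

163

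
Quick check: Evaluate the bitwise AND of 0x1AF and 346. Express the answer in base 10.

0x1AF = 110101111
346 = 101011010
AND → 100001010 = 266

266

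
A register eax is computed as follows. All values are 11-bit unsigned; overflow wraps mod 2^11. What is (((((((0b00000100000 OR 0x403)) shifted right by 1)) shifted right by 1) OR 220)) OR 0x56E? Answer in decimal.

1534

0b00000100000 = 00000100000
0x403 = 10000000011
→ OR → 10000100011 = 1059
→ shifted right by 1 → 01000010001 = 529
→ shifted right by 1 → 00100001000 = 264
220 = 00011011100
→ OR → 00111011100 = 476
0x56E = 10101101110
→ OR → 10111111110 = 1534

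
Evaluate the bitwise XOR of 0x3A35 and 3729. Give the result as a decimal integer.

0x3A35 = 11101000110101
3729 = 00111010010001
XOR → 11010010100100 = 13476

13476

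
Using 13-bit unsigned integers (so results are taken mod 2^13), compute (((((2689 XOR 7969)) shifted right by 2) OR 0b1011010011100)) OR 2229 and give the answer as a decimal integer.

2689 = 0101010000001
7969 = 1111100100001
→ XOR → 1010110100000 = 5536
→ shifted right by 2 → 0010101101000 = 1384
0b1011010011100 = 1011010011100
→ OR → 1011111111100 = 6140
2229 = 0100010110101
→ OR → 1111111111101 = 8189

8189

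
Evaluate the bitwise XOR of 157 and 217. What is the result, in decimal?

68

157 = 10011101
217 = 11011001
XOR → 01000100 = 68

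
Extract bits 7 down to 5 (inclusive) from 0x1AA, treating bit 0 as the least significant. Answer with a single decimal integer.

5

v = 00110101010
Shift right by 5: 001101
Mask low 3 bits: 101 = 5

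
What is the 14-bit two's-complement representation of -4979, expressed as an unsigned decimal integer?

4979 in 14 bits: 01001101110011
Invert: 10110010001100
Add 1:  10110010001101 = 11405
(Check: 2^14 - 4979 = 16384 - 4979 = 11405.)

11405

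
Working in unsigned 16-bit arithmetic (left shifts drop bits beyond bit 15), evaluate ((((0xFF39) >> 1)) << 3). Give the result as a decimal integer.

64736

0xFF39 = 1111111100111001
→ >> 1 → 0111111110011100 = 32668
→ << 3 (mod 2^16) → 1111110011100000 = 64736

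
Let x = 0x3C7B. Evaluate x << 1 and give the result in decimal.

30966

0x3C7B = 011110001111011
shift left by 1 → 111100011110110 = 30966
(equivalently, 15483 × 2^1 = 15483 × 2)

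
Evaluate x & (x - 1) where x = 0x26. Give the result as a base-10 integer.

x = 100110 = 38
x - 1 = 100101
AND   = 100100 = 36
(x & (x - 1) clears the lowest set bit of x.)

36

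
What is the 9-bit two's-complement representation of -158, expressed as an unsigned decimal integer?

354

158 in 9 bits: 010011110
Invert: 101100001
Add 1:  101100010 = 354
(Check: 2^9 - 158 = 512 - 158 = 354.)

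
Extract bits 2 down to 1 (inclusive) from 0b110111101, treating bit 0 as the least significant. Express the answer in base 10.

v = 110111101
Shift right by 1: 11011110
Mask low 2 bits: 10 = 2

2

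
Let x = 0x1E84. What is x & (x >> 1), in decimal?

3584

x = 1111010000100 = 7812
x>>1 = 0111101000010
AND  = 0111000000000 = 3584
(x & (x >> 1) has a 1 wherever x has two consecutive 1 bits.)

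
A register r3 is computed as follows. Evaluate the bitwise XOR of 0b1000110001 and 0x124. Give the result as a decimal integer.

789

a = 1000110001
0x124 = 0100100100
XOR → 1100010101 = 789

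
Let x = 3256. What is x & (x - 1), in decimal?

3248

x = 110010111000 = 3256
x - 1 = 110010110111
AND   = 110010110000 = 3248
(x & (x - 1) clears the lowest set bit of x.)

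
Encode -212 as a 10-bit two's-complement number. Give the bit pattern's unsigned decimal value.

812

212 in 10 bits: 0011010100
Invert: 1100101011
Add 1:  1100101100 = 812
(Check: 2^10 - 212 = 1024 - 212 = 812.)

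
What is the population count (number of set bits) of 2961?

2961 = 101110010001
Count the 1s: 1 + 1 + 1 + 1 + 1 + 1 = 6

6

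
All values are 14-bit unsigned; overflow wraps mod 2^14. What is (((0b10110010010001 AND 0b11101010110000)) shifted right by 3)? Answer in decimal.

0b10110010010001 = 10110010010001
0b11101010110000 = 11101010110000
→ AND → 10100010010000 = 10384
→ shifted right by 3 → 00010100010010 = 1298

1298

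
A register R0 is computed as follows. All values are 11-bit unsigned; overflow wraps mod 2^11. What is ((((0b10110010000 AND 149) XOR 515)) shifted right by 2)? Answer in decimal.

0b10110010000 = 10110010000
149 = 00010010101
→ AND → 00010010000 = 144
515 = 01000000011
→ XOR → 01010010011 = 659
→ shifted right by 2 → 00010100100 = 164

164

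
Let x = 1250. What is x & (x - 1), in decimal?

1248

x = 10011100010 = 1250
x - 1 = 10011100001
AND   = 10011100000 = 1248
(x & (x - 1) clears the lowest set bit of x.)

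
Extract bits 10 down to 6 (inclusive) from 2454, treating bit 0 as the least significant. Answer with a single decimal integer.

6

v = 0100110010110
Shift right by 6: 0100110
Mask low 5 bits: 00110 = 6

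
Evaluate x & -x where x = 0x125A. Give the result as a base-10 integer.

x = 1001001011010 = 4698
-x (two's complement) = …0110110100110
AND   = 0000000000010 = 2
(x & -x isolates the lowest set bit of x.)

2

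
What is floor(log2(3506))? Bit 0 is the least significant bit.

11

3506 = 110110110010
The topmost 1 is at position 11 (since 2^11 = 2048 ≤ 3506 < 4096).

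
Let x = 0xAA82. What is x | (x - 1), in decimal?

x = 1010101010000010 = 43650
x - 1 = 1010101010000001
OR    = 1010101010000011 = 43651
(x | (x - 1) sets all bits below the lowest set bit.)

43651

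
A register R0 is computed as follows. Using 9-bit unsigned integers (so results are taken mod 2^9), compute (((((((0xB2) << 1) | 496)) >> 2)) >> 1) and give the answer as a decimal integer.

0xB2 = 010110010
→ << 1 (mod 2^9) → 101100100 = 356
496 = 111110000
→ | → 111110100 = 500
→ >> 2 → 001111101 = 125
→ >> 1 → 000111110 = 62

62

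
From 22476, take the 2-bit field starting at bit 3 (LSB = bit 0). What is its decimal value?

1

v = 101011111001100
Shift right by 3: 101011111001
Mask low 2 bits: 01 = 1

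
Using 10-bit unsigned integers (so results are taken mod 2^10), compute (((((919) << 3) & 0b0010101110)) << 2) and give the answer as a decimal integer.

919 = 1110010111
→ << 3 (mod 2^10) → 0010111000 = 184
0b0010101110 = 0010101110
→ & → 0010101000 = 168
→ << 2 (mod 2^10) → 1010100000 = 672

672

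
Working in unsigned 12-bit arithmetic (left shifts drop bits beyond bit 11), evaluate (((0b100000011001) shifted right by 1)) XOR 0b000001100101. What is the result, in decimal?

1129

0b100000011001 = 100000011001
→ shifted right by 1 → 010000001100 = 1036
0b000001100101 = 000001100101
→ XOR → 010001101001 = 1129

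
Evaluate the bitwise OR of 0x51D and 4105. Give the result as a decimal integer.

5405

0x51D = 0010100011101
4105 = 1000000001001
 OR → 1010100011101 = 5405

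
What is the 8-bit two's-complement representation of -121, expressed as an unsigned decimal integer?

121 in 8 bits: 01111001
Invert: 10000110
Add 1:  10000111 = 135
(Check: 2^8 - 121 = 256 - 121 = 135.)

135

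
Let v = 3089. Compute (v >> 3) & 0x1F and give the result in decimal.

2

v = 000110000010001
Shift right by 3: 000110000010
Mask low 5 bits: 00010 = 2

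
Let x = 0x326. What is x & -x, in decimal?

x = 1100100110 = 806
-x (two's complement) = …0011011010
AND   = 0000000010 = 2
(x & -x isolates the lowest set bit of x.)

2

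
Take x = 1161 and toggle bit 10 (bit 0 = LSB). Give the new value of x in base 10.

137

x = 10010001001
bit 10 is currently 1; toggle it via x ^ (1 << 10) = x ^ 1024
→ 00010001001 = 137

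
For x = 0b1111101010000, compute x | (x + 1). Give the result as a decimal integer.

8017

x = 1111101010000 = 8016
x + 1 = 1111101010001
OR    = 1111101010001 = 8017
(x | (x + 1) sets the lowest cleared bit.)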